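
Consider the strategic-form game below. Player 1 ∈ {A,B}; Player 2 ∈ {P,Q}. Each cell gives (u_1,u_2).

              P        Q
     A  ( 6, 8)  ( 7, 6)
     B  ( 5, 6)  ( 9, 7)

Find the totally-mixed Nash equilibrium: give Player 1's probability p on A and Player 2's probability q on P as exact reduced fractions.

p=1/3, q=2/3

P1 indiff ⇒ q·6+(1-q)·7 = q·5+(1-q)·9 ⇒ q(1) = (1-q)(2) ⇒ q = 2/3
P2 indiff ⇒ p·8+(1-p)·6 = p·6+(1-p)·7 ⇒ p(2) = (1-p)(1) ⇒ p = 1/3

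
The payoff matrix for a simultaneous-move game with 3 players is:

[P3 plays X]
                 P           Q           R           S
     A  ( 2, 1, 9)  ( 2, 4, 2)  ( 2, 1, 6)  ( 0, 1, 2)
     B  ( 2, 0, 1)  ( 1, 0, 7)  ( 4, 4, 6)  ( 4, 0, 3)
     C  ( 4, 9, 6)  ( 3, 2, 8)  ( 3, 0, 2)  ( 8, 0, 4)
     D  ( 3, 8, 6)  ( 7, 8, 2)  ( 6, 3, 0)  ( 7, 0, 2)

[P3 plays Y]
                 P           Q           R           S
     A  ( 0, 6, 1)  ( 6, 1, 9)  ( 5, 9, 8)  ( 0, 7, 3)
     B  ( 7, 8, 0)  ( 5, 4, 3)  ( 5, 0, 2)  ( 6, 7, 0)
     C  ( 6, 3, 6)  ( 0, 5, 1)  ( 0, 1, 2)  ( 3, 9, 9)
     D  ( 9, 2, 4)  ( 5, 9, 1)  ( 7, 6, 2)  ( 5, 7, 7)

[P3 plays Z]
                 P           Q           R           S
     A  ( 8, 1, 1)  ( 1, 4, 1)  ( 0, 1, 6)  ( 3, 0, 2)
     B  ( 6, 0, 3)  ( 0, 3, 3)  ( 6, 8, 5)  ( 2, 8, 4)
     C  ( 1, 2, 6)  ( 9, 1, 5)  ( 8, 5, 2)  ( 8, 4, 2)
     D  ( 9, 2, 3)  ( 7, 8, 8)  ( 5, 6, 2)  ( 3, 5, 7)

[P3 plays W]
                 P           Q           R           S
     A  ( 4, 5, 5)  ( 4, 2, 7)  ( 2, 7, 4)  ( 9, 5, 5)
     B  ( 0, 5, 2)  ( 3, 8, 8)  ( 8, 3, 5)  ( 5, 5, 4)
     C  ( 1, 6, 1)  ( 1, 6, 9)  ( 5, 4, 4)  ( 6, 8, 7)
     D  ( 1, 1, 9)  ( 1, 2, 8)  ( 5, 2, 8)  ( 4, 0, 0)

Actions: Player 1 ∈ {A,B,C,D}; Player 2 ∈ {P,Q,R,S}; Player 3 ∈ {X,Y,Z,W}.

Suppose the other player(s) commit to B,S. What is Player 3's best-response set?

argmax u_3 = {Z,W}

u_3(X vs B,S) = 3
u_3(Y vs B,S) = 0
u_3(Z vs B,S) = 4
u_3(W vs B,S) = 4
max payoff 4 at {Z,W}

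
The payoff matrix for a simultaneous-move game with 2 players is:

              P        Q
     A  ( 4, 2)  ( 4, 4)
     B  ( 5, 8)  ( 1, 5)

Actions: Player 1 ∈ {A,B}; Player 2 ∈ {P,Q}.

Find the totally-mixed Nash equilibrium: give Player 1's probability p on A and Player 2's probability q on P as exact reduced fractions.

P1 mixes 3/5 on A; P2 mixes 3/4 on P

P1 indiff ⇒ q·4+(1-q)·4 = q·5+(1-q)·1 ⇒ q(-1) = (1-q)(-3) ⇒ q = 3/4
P2 indiff ⇒ p·2+(1-p)·8 = p·4+(1-p)·5 ⇒ p(-2) = (1-p)(-3) ⇒ p = 3/5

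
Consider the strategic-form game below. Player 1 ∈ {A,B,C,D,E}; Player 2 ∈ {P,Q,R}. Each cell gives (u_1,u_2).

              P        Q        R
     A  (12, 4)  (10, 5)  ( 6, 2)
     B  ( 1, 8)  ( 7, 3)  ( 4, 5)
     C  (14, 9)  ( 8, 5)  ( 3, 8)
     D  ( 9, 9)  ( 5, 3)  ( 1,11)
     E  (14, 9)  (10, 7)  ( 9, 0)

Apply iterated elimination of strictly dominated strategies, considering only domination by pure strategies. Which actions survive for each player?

Survivors P1:{A,C,E} P2:{P,Q}

P1 drop B (A beats it: P:12>1 Q:10>7 R:6>4)
P1 drop D (A beats it: P:12>9 Q:10>5 R:6>1)
P2 drop R (P beats it: A:4>2 C:9>8 E:9>0)
P1→{A,C,E} P2→{P,Q}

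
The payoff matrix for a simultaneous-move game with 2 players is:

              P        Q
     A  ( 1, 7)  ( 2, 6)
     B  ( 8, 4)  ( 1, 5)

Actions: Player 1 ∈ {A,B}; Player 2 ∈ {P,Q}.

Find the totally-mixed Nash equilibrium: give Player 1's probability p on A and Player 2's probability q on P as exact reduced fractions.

(p,q) = (1/2, 1/8)

P1 indiff ⇒ q·1+(1-q)·2 = q·8+(1-q)·1 ⇒ q(-7) = (1-q)(-1) ⇒ q = 1/8
P2 indiff ⇒ p·7+(1-p)·4 = p·6+(1-p)·5 ⇒ p(1) = (1-p)(1) ⇒ p = 1/2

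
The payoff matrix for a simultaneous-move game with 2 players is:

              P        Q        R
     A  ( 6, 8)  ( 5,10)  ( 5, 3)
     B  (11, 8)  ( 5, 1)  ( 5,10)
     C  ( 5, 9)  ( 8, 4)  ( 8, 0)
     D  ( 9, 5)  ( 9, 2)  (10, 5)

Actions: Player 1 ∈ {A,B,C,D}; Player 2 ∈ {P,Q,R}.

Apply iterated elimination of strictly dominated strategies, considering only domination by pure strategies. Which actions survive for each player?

P1 drop A (D beats it: P:9>6 Q:9>5 R:10>5)
P1 drop C (D beats it: P:9>5 Q:9>8 R:10>8)
P2 drop Q (P beats it: B:8>1 D:5>2)
P1→{B,D} P2→{P,R}

IESDS → P1:{B,D} P2:{P,R}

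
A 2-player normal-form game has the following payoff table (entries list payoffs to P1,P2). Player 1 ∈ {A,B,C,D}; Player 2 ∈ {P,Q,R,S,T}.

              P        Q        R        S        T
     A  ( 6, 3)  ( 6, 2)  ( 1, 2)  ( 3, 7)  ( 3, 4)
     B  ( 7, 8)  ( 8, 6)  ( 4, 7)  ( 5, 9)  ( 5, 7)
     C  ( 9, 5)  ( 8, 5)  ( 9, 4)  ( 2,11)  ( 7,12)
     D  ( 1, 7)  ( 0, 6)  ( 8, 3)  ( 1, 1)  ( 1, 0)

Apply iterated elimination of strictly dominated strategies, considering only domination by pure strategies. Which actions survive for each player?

P1 drop A (B beats it: P:7>6 Q:8>6 R:4>1 S:5>3 T:5>3)
P1 drop D (C beats it: P:9>1 Q:8>0 R:9>8 S:2>1 T:7>1)
P2 drop P (S beats it: B:9>8 C:11>5)
P2 drop Q (S beats it: B:9>6 C:11>5)
P2 drop R (S beats it: B:9>7 C:11>4)
P1→{B,C} P2→{S,T}

Remaining: P1:{B,C} P2:{S,T}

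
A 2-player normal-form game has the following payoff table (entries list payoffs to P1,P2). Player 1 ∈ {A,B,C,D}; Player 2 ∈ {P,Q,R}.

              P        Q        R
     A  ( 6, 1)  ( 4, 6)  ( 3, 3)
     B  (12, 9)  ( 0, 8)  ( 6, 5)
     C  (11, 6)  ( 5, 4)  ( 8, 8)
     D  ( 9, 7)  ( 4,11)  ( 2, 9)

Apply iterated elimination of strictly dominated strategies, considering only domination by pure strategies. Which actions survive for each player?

P1 drop A (C beats it: P:11>6 Q:5>4 R:8>3)
P1 drop D (C beats it: P:11>9 Q:5>4 R:8>2)
P2 drop Q (P beats it: B:9>8 C:6>4)
P1→{B,C} P2→{P,R}

Remaining: P1:{B,C} P2:{P,R}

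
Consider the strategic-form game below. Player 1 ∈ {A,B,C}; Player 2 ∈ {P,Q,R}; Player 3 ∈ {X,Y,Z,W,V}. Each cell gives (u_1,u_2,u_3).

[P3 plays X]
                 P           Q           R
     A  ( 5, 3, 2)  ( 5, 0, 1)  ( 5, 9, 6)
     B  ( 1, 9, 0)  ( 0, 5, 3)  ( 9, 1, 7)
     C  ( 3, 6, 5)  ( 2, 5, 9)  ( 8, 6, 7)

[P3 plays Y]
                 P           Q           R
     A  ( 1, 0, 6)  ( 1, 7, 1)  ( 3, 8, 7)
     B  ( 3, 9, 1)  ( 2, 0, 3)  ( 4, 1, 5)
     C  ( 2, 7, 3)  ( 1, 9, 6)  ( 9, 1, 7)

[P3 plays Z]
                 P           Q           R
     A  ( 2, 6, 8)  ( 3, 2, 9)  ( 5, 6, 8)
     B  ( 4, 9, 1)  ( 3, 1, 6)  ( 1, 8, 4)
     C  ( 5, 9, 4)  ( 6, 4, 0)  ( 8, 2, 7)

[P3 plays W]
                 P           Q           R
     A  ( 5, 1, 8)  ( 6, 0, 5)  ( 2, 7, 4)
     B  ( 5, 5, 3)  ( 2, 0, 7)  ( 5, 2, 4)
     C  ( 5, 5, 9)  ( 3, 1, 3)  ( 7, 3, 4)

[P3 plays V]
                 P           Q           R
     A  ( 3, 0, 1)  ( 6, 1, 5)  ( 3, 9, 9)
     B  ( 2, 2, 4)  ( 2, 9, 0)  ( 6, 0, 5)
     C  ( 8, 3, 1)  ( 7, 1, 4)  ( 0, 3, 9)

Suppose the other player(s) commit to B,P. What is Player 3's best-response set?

u_3(X vs B,P) = 0
u_3(Y vs B,P) = 1
u_3(Z vs B,P) = 1
u_3(W vs B,P) = 3
u_3(V vs B,P) = 4
max payoff 4 at {V}

argmax u_3 = {V}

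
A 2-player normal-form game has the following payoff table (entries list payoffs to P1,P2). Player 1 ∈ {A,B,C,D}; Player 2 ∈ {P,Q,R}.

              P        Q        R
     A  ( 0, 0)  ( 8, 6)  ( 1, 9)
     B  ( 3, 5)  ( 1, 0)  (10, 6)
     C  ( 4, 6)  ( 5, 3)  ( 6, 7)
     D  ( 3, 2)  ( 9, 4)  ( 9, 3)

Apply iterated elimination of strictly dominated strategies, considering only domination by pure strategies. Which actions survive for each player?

P1 drop A (D beats it: P:3>0 Q:9>8 R:9>1)
P2 drop P (R beats it: B:6>5 C:7>6 D:3>2)
P1 drop C (D beats it: Q:9>5 R:9>6)
P1→{B,D} P2→{Q,R}

Survivors P1:{B,D} P2:{Q,R}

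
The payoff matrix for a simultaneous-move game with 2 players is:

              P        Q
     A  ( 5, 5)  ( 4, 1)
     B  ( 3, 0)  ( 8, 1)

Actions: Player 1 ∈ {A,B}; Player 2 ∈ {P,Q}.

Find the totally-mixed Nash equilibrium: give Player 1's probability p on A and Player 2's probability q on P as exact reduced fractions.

(p,q) = (1/5, 2/3)

P1 indiff ⇒ q·5+(1-q)·4 = q·3+(1-q)·8 ⇒ q(2) = (1-q)(4) ⇒ q = 2/3
P2 indiff ⇒ p·5+(1-p)·0 = p·1+(1-p)·1 ⇒ p(4) = (1-p)(1) ⇒ p = 1/5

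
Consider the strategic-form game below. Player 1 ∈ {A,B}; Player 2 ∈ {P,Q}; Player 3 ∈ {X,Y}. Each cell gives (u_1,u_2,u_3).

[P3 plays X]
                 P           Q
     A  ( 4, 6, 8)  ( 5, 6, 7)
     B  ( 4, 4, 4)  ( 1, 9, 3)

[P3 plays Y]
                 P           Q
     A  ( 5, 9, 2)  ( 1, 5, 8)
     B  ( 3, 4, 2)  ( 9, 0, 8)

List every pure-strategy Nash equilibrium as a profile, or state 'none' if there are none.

(A,P,X): NE
(A,P,Y): not NE [P3→X gives 8>2]
(A,Q,X): not NE [P3→Y gives 8>7]
(A,Q,Y): not NE [P1→B gives 9>1; P2→P gives 9>5]
(B,P,X): not NE [P2→Q gives 9>4]
(B,P,Y): not NE [P1→A gives 5>3; P3→X gives 4>2]
(B,Q,X): not NE [P1→A gives 5>1; P3→Y gives 8>3]
(B,Q,Y): not NE [P2→P gives 4>0]

NE set: (A,P,X)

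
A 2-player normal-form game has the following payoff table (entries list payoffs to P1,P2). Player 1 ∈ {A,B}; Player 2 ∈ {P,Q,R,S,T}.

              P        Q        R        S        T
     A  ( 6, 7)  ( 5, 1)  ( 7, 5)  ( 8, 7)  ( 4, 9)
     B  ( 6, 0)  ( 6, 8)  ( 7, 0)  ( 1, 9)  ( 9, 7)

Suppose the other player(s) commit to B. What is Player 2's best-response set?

argmax u_2 = {S}

u_2(P vs B) = 0
u_2(Q vs B) = 8
u_2(R vs B) = 0
u_2(S vs B) = 9
u_2(T vs B) = 7
max payoff 9 at {S}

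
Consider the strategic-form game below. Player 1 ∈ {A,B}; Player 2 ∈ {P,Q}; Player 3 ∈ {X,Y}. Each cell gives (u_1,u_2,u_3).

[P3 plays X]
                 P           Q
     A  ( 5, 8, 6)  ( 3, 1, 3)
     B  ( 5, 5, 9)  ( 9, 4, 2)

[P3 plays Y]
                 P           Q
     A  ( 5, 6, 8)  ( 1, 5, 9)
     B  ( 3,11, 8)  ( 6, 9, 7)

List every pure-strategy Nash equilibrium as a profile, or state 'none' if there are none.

(A,P,X): not NE [P3→Y gives 8>6]
(A,P,Y): NE
(A,Q,X): not NE [P1→B gives 9>3; P2→P gives 8>1; P3→Y gives 9>3]
(A,Q,Y): not NE [P1→B gives 6>1; P2→P gives 6>5]
(B,P,X): NE
(B,P,Y): not NE [P1→A gives 5>3; P3→X gives 9>8]
(B,Q,X): not NE [P2→P gives 5>4; P3→Y gives 7>2]
(B,Q,Y): not NE [P2→P gives 11>9]

PSNE = {(A,P,Y), (B,P,X)}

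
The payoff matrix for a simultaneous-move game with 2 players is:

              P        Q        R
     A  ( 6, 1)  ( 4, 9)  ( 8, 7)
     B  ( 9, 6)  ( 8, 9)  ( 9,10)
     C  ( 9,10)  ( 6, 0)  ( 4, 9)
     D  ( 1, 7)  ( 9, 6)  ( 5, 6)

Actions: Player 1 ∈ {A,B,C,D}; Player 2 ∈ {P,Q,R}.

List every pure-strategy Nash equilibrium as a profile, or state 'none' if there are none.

PSNE = {(B,R), (C,P)}

(A,P): not NE [P1→C gives 9>6; P2→Q gives 9>1]
(A,Q): not NE [P1→D gives 9>4]
(A,R): not NE [P1→B gives 9>8; P2→Q gives 9>7]
(B,P): not NE [P2→R gives 10>6]
(B,Q): not NE [P1→D gives 9>8; P2→R gives 10>9]
(B,R): NE
(C,P): NE
(C,Q): not NE [P1→D gives 9>6; P2→P gives 10>0]
(C,R): not NE [P1→B gives 9>4; P2→P gives 10>9]
(D,P): not NE [P1→C gives 9>1]
(D,Q): not NE [P2→P gives 7>6]
(D,R): not NE [P1→B gives 9>5; P2→P gives 7>6]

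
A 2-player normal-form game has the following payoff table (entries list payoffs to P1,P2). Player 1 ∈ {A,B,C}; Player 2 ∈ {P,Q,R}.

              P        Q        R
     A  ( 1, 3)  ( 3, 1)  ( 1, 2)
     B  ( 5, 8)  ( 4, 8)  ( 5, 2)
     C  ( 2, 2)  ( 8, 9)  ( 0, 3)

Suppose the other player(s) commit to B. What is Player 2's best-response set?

u_2(P vs B) = 8
u_2(Q vs B) = 8
u_2(R vs B) = 2
max payoff 8 at {P,Q}

P2 best: {P,Q}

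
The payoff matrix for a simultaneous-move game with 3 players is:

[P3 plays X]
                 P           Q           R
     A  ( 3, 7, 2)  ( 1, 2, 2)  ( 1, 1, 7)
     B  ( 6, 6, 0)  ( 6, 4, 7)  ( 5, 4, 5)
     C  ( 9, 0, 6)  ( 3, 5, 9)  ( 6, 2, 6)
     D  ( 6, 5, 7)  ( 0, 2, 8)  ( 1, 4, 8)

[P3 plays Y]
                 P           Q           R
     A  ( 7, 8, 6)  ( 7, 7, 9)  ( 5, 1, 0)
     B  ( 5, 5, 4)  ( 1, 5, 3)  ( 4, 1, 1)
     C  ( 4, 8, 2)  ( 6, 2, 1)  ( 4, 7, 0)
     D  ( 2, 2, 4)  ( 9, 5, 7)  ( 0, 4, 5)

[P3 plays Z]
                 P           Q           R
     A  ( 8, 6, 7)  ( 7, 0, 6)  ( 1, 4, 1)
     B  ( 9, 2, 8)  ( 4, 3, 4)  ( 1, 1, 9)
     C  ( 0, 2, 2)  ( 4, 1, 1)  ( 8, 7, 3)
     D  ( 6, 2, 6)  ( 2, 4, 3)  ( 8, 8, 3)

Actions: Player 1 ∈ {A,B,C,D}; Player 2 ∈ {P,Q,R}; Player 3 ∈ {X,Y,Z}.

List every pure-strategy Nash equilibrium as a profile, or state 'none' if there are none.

(A,P,X): not NE [P1→C gives 9>3; P3→Z gives 7>2]
(A,P,Y): not NE [P3→Z gives 7>6]
(A,P,Z): not NE [P1→B gives 9>8]
(A,Q,X): not NE [P1→B gives 6>1; P2→P gives 7>2; P3→Y gives 9>2]
(A,Q,Y): not NE [P1→D gives 9>7; P2→P gives 8>7]
(A,Q,Z): not NE [P2→P gives 6>0; P3→Y gives 9>6]
(A,R,X): not NE [P1→C gives 6>1; P2→P gives 7>1]
(A,R,Y): not NE [P2→P gives 8>1; P3→X gives 7>0]
(A,R,Z): not NE [P1→D gives 8>1; P2→P gives 6>4; P3→X gives 7>1]
(B,P,X): not NE [P1→C gives 9>6; P3→Z gives 8>0]
(B,P,Y): not NE [P1→A gives 7>5; P3→Z gives 8>4]
(B,P,Z): not NE [P2→Q gives 3>2]
(B,Q,X): not NE [P2→P gives 6>4]
(B,Q,Y): not NE [P1→D gives 9>1; P3→X gives 7>3]
(B,Q,Z): not NE [P1→A gives 7>4; P3→X gives 7>4]
(B,R,X): not NE [P1→C gives 6>5; P2→P gives 6>4; P3→Z gives 9>5]
(B,R,Y): not NE [P1→A gives 5>4; P2→Q gives 5>1; P3→Z gives 9>1]
(B,R,Z): not NE [P1→D gives 8>1; P2→Q gives 3>1]
(C,P,X): not NE [P2→Q gives 5>0]
(C,P,Y): not NE [P1→A gives 7>4; P3→X gives 6>2]
(C,P,Z): not NE [P1→B gives 9>0; P2→R gives 7>2; P3→X gives 6>2]
(C,Q,X): not NE [P1→B gives 6>3]
(C,Q,Y): not NE [P1→D gives 9>6; P2→P gives 8>2; P3→X gives 9>1]
(C,Q,Z): not NE [P1→A gives 7>4; P2→R gives 7>1; P3→X gives 9>1]
(C,R,X): not NE [P2→Q gives 5>2]
(C,R,Y): not NE [P1→A gives 5>4; P2→P gives 8>7; P3→X gives 6>0]
(C,R,Z): not NE [P3→X gives 6>3]
(D,P,X): not NE [P1→C gives 9>6]
(D,P,Y): not NE [P1→A gives 7>2; P2→Q gives 5>2; P3→X gives 7>4]
(D,P,Z): not NE [P1→B gives 9>6; P2→R gives 8>2; P3→X gives 7>6]
(D,Q,X): not NE [P1→B gives 6>0; P2→P gives 5>2]
(D,Q,Y): not NE [P3→X gives 8>7]
(D,Q,Z): not NE [P1→A gives 7>2; P2→R gives 8>4; P3→X gives 8>3]
(D,R,X): not NE [P1→C gives 6>1; P2→P gives 5>4]
(D,R,Y): not NE [P1→A gives 5>0; P2→Q gives 5>4; P3→X gives 8>5]
(D,R,Z): not NE [P3→X gives 8>3]

Equilibria: none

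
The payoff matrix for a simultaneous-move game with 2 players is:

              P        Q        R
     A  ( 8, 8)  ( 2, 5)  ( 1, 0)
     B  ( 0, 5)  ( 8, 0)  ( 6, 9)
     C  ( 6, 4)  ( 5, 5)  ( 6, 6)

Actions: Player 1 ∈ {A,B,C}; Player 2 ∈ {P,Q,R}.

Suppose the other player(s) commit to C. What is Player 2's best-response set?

u_2(P vs C) = 4
u_2(Q vs C) = 5
u_2(R vs C) = 6
max payoff 6 at {R}

P2 best: {R}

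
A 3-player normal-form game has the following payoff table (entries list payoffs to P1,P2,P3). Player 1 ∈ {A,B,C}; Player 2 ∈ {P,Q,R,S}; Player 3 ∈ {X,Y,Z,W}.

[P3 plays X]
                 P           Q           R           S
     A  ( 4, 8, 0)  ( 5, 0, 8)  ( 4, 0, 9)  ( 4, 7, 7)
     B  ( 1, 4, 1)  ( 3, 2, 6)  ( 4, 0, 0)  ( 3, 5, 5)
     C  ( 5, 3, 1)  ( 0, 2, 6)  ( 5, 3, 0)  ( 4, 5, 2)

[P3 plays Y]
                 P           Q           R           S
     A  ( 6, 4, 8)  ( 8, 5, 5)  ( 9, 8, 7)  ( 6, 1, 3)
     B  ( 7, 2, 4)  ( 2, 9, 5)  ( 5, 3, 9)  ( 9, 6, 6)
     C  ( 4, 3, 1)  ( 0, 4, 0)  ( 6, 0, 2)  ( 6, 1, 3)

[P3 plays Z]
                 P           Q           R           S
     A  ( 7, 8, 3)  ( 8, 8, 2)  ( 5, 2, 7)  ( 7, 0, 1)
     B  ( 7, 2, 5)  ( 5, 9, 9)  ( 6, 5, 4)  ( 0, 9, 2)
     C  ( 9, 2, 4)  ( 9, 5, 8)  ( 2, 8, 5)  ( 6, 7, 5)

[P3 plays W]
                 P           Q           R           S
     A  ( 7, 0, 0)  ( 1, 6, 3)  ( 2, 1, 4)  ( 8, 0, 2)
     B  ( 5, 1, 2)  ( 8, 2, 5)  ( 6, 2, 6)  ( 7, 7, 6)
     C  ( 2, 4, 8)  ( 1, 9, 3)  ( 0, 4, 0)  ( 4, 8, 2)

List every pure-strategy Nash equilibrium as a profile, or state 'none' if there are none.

Equilibria: none

(A,P,X): not NE [P1→C gives 5>4; P3→Y gives 8>0]
(A,P,Y): not NE [P1→B gives 7>6; P2→R gives 8>4]
(A,P,Z): not NE [P1→C gives 9>7; P3→Y gives 8>3]
(A,P,W): not NE [P2→Q gives 6>0; P3→Y gives 8>0]
(A,Q,X): not NE [P2→P gives 8>0]
(A,Q,Y): not NE [P2→R gives 8>5; P3→X gives 8>5]
(A,Q,Z): not NE [P1→C gives 9>8; P3→X gives 8>2]
(A,Q,W): not NE [P1→B gives 8>1; P3→X gives 8>3]
(A,R,X): not NE [P1→C gives 5>4; P2→P gives 8>0]
(A,R,Y): not NE [P3→X gives 9>7]
(A,R,Z): not NE [P1→B gives 6>5; P2→Q gives 8>2; P3→X gives 9>7]
(A,R,W): not NE [P1→B gives 6>2; P2→Q gives 6>1; P3→X gives 9>4]
(A,S,X): not NE [P2→P gives 8>7]
(A,S,Y): not NE [P1→B gives 9>6; P2→R gives 8>1; P3→X gives 7>3]
(A,S,Z): not NE [P2→Q gives 8>0; P3→X gives 7>1]
(A,S,W): not NE [P2→Q gives 6>0; P3→X gives 7>2]
(B,P,X): not NE [P1→C gives 5>1; P2→S gives 5>4; P3→Z gives 5>1]
(B,P,Y): not NE [P2→Q gives 9>2; P3→Z gives 5>4]
(B,P,Z): not NE [P1→C gives 9>7; P2→S gives 9>2]
(B,P,W): not NE [P1→A gives 7>5; P2→S gives 7>1; P3→Z gives 5>2]
(B,Q,X): not NE [P1→A gives 5>3; P2→S gives 5>2; P3→Z gives 9>6]
(B,Q,Y): not NE [P1→A gives 8>2; P3→Z gives 9>5]
(B,Q,Z): not NE [P1→C gives 9>5]
(B,Q,W): not NE [P2→S gives 7>2; P3→Z gives 9>5]
(B,R,X): not NE [P1→C gives 5>4; P2→S gives 5>0; P3→Y gives 9>0]
(B,R,Y): not NE [P1→A gives 9>5; P2→Q gives 9>3]
(B,R,Z): not NE [P2→S gives 9>5; P3→Y gives 9>4]
(B,R,W): not NE [P2→S gives 7>2; P3→Y gives 9>6]
(B,S,X): not NE [P1→C gives 4>3; P3→W gives 6>5]
(B,S,Y): not NE [P2→Q gives 9>6]
(B,S,Z): not NE [P1→A gives 7>0; P3→W gives 6>2]
(B,S,W): not NE [P1→A gives 8>7]
(C,P,X): not NE [P2→S gives 5>3; P3→W gives 8>1]
(C,P,Y): not NE [P1→B gives 7>4; P2→Q gives 4>3; P3→W gives 8>1]
(C,P,Z): not NE [P2→R gives 8>2; P3→W gives 8>4]
(C,P,W): not NE [P1→A gives 7>2; P2→Q gives 9>4]
(C,Q,X): not NE [P1→A gives 5>0; P2→S gives 5>2; P3→Z gives 8>6]
(C,Q,Y): not NE [P1→A gives 8>0; P3→Z gives 8>0]
(C,Q,Z): not NE [P2→R gives 8>5]
(C,Q,W): not NE [P1→B gives 8>1; P3→Z gives 8>3]
(C,R,X): not NE [P2→S gives 5>3; P3→Z gives 5>0]
(C,R,Y): not NE [P1→A gives 9>6; P2→Q gives 4>0; P3→Z gives 5>2]
(C,R,Z): not NE [P1→B gives 6>2]
(C,R,W): not NE [P1→B gives 6>0; P2→Q gives 9>4; P3→Z gives 5>0]
(C,S,X): not NE [P3→Z gives 5>2]
(C,S,Y): not NE [P1→B gives 9>6; P2→Q gives 4>1; P3→Z gives 5>3]
(C,S,Z): not NE [P1→A gives 7>6; P2→R gives 8>7]
(C,S,W): not NE [P1→A gives 8>4; P2→Q gives 9>8; P3→Z gives 5>2]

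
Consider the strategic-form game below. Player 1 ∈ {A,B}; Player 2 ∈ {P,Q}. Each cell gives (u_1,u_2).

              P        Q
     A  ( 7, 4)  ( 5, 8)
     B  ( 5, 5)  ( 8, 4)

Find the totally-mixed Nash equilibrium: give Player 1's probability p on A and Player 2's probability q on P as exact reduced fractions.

P1 mixes 1/5 on A; P2 mixes 3/5 on P

P1 indiff ⇒ q·7+(1-q)·5 = q·5+(1-q)·8 ⇒ q(2) = (1-q)(3) ⇒ q = 3/5
P2 indiff ⇒ p·4+(1-p)·5 = p·8+(1-p)·4 ⇒ p(-4) = (1-p)(-1) ⇒ p = 1/5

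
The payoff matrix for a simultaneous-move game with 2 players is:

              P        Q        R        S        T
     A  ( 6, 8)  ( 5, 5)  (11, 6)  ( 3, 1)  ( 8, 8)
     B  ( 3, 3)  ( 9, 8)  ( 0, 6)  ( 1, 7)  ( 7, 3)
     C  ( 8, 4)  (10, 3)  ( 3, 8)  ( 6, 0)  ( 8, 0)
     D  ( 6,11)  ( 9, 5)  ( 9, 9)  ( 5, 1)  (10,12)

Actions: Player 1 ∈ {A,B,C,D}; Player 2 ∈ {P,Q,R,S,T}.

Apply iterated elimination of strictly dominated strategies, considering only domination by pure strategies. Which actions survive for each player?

IESDS → P1:{A,C,D} P2:{P,R,T}

P1 drop B (C beats it: P:8>3 Q:10>9 R:3>0 S:6>1 T:8>7)
P2 drop Q (P beats it: A:8>5 C:4>3 D:11>5)
P2 drop S (P beats it: A:8>1 C:4>0 D:11>1)
P1→{A,C,D} P2→{P,R,T}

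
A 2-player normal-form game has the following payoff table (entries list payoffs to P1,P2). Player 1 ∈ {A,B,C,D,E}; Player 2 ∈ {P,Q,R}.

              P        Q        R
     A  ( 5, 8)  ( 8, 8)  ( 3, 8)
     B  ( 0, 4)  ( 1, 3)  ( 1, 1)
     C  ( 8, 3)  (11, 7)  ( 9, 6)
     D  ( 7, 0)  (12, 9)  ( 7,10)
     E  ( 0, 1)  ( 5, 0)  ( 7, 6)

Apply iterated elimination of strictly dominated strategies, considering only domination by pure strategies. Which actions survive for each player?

Remaining: P1:{C,D} P2:{Q,R}

P1 drop A (C beats it: P:8>5 Q:11>8 R:9>3)
P1 drop B (C beats it: P:8>0 Q:11>1 R:9>1)
P1 drop E (C beats it: P:8>0 Q:11>5 R:9>7)
P2 drop P (Q beats it: C:7>3 D:9>0)
P1→{C,D} P2→{Q,R}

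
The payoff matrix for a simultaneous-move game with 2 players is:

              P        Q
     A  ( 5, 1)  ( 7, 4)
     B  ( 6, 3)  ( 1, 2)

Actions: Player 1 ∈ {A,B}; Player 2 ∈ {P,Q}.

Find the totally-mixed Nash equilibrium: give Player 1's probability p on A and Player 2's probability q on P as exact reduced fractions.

p=1/4, q=6/7

P1 indiff ⇒ q·5+(1-q)·7 = q·6+(1-q)·1 ⇒ q(-1) = (1-q)(-6) ⇒ q = 6/7
P2 indiff ⇒ p·1+(1-p)·3 = p·4+(1-p)·2 ⇒ p(-3) = (1-p)(-1) ⇒ p = 1/4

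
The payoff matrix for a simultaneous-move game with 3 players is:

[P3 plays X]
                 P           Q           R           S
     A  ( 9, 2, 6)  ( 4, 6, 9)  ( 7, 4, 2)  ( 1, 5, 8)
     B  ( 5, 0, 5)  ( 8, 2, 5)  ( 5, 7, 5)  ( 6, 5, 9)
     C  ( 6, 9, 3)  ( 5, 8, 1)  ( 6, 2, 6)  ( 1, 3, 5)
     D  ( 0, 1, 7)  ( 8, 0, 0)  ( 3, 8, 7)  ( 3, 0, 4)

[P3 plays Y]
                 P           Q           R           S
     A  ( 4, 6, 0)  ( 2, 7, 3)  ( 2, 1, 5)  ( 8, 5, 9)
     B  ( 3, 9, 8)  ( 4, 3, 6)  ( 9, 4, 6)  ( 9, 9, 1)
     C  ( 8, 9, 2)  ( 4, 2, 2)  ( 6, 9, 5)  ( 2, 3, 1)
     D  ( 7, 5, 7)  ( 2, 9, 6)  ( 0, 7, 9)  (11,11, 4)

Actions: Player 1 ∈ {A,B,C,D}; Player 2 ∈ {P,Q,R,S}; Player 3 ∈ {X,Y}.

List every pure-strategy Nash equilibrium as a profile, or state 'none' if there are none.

NE set: (D,S,Y)

(A,P,X): not NE [P2→Q gives 6>2]
(A,P,Y): not NE [P1→C gives 8>4; P2→Q gives 7>6; P3→X gives 6>0]
(A,Q,X): not NE [P1→D gives 8>4]
(A,Q,Y): not NE [P1→C gives 4>2; P3→X gives 9>3]
(A,R,X): not NE [P2→Q gives 6>4; P3→Y gives 5>2]
(A,R,Y): not NE [P1→B gives 9>2; P2→Q gives 7>1]
(A,S,X): not NE [P1→B gives 6>1; P2→Q gives 6>5; P3→Y gives 9>8]
(A,S,Y): not NE [P1→D gives 11>8; P2→Q gives 7>5]
(B,P,X): not NE [P1→A gives 9>5; P2→R gives 7>0; P3→Y gives 8>5]
(B,P,Y): not NE [P1→C gives 8>3]
(B,Q,X): not NE [P2→R gives 7>2; P3→Y gives 6>5]
(B,Q,Y): not NE [P2→S gives 9>3]
(B,R,X): not NE [P1→A gives 7>5; P3→Y gives 6>5]
(B,R,Y): not NE [P2→S gives 9>4]
(B,S,X): not NE [P2→R gives 7>5]
(B,S,Y): not NE [P1→D gives 11>9; P3→X gives 9>1]
(C,P,X): not NE [P1→A gives 9>6]
(C,P,Y): not NE [P3→X gives 3>2]
(C,Q,X): not NE [P1→D gives 8>5; P2→P gives 9>8; P3→Y gives 2>1]
(C,Q,Y): not NE [P2→R gives 9>2]
(C,R,X): not NE [P1→A gives 7>6; P2→P gives 9>2]
(C,R,Y): not NE [P1→B gives 9>6; P3→X gives 6>5]
(C,S,X): not NE [P1→B gives 6>1; P2→P gives 9>3]
(C,S,Y): not NE [P1→D gives 11>2; P2→R gives 9>3; P3→X gives 5>1]
(D,P,X): not NE [P1→A gives 9>0; P2→R gives 8>1]
(D,P,Y): not NE [P1→C gives 8>7; P2→S gives 11>5]
(D,Q,X): not NE [P2→R gives 8>0; P3→Y gives 6>0]
(D,Q,Y): not NE [P1→C gives 4>2; P2→S gives 11>9]
(D,R,X): not NE [P1→A gives 7>3; P3→Y gives 9>7]
(D,R,Y): not NE [P1→B gives 9>0; P2→S gives 11>7]
(D,S,X): not NE [P1→B gives 6>3; P2→R gives 8>0]
(D,S,Y): NE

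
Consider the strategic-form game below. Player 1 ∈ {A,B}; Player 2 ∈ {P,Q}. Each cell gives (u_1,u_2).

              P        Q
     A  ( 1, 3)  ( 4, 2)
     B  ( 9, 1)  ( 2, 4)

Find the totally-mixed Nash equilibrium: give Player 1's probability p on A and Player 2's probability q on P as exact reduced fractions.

(p,q) = (3/4, 1/5)

P1 indiff ⇒ q·1+(1-q)·4 = q·9+(1-q)·2 ⇒ q(-8) = (1-q)(-2) ⇒ q = 1/5
P2 indiff ⇒ p·3+(1-p)·1 = p·2+(1-p)·4 ⇒ p(1) = (1-p)(3) ⇒ p = 3/4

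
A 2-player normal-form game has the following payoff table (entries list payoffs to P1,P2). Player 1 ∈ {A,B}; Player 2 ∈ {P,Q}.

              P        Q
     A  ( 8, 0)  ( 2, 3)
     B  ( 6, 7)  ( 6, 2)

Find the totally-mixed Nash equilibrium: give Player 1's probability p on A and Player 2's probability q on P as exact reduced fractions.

P1 indiff ⇒ q·8+(1-q)·2 = q·6+(1-q)·6 ⇒ q(2) = (1-q)(4) ⇒ q = 2/3
P2 indiff ⇒ p·0+(1-p)·7 = p·3+(1-p)·2 ⇒ p(-3) = (1-p)(-5) ⇒ p = 5/8

p=5/8, q=2/3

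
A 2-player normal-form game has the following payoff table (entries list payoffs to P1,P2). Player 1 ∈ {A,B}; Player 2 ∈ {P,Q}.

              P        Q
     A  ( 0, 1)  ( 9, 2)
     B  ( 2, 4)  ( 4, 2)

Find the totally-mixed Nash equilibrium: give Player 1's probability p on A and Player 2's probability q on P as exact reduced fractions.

P1 indiff ⇒ q·0+(1-q)·9 = q·2+(1-q)·4 ⇒ q(-2) = (1-q)(-5) ⇒ q = 5/7
P2 indiff ⇒ p·1+(1-p)·4 = p·2+(1-p)·2 ⇒ p(-1) = (1-p)(-2) ⇒ p = 2/3

p=2/3, q=5/7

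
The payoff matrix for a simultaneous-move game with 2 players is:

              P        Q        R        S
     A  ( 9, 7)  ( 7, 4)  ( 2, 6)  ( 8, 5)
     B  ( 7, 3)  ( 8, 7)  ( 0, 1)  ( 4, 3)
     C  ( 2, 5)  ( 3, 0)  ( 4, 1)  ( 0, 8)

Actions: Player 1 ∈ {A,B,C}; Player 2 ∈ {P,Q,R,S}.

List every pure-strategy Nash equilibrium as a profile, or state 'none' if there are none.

NE set: (A,P), (B,Q)

(A,P): NE
(A,Q): not NE [P1→B gives 8>7; P2→P gives 7>4]
(A,R): not NE [P1→C gives 4>2; P2→P gives 7>6]
(A,S): not NE [P2→P gives 7>5]
(B,P): not NE [P1→A gives 9>7; P2→Q gives 7>3]
(B,Q): NE
(B,R): not NE [P1→C gives 4>0; P2→Q gives 7>1]
(B,S): not NE [P1→A gives 8>4; P2→Q gives 7>3]
(C,P): not NE [P1→A gives 9>2; P2→S gives 8>5]
(C,Q): not NE [P1→B gives 8>3; P2→S gives 8>0]
(C,R): not NE [P2→S gives 8>1]
(C,S): not NE [P1→A gives 8>0]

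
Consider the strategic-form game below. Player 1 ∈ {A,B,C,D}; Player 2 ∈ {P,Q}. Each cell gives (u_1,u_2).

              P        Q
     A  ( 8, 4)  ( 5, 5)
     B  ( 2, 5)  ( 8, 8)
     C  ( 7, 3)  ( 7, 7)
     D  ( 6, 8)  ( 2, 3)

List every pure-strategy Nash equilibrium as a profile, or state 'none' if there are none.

NE set: (B,Q)

(A,P): not NE [P2→Q gives 5>4]
(A,Q): not NE [P1→B gives 8>5]
(B,P): not NE [P1→A gives 8>2; P2→Q gives 8>5]
(B,Q): NE
(C,P): not NE [P1→A gives 8>7; P2→Q gives 7>3]
(C,Q): not NE [P1→B gives 8>7]
(D,P): not NE [P1→A gives 8>6]
(D,Q): not NE [P1→B gives 8>2; P2→P gives 8>3]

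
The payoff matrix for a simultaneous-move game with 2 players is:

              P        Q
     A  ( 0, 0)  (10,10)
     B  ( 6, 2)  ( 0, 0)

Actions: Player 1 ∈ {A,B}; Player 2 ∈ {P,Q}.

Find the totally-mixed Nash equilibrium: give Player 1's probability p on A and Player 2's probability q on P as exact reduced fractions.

(p,q) = (1/6, 5/8)

P1 indiff ⇒ q·0+(1-q)·10 = q·6+(1-q)·0 ⇒ q(-6) = (1-q)(-10) ⇒ q = 5/8
P2 indiff ⇒ p·0+(1-p)·2 = p·10+(1-p)·0 ⇒ p(-10) = (1-p)(-2) ⇒ p = 1/6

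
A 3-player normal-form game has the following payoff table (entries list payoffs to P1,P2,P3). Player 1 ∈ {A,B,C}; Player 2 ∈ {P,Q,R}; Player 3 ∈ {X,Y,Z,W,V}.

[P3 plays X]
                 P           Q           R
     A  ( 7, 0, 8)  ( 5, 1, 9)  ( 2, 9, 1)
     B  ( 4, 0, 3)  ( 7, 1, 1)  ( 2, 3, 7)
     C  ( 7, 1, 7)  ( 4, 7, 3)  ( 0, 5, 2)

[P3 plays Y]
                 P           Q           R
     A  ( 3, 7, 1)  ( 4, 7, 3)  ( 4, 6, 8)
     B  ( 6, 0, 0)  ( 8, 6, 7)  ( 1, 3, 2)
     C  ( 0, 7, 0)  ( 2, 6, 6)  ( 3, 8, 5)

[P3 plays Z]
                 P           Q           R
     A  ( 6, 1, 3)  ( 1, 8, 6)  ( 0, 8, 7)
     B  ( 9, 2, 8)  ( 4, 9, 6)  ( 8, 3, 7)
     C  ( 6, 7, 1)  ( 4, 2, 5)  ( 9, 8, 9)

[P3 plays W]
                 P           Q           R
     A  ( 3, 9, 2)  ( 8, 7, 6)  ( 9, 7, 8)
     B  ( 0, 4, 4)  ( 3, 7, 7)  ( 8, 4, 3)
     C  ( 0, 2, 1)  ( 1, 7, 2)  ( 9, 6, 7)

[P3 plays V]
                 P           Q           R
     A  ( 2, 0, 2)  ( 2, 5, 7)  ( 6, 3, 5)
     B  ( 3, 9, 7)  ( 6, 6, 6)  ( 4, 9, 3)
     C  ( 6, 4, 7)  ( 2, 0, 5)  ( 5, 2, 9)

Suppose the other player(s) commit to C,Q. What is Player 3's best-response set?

u_3(X vs C,Q) = 3
u_3(Y vs C,Q) = 6
u_3(Z vs C,Q) = 5
u_3(W vs C,Q) = 2
u_3(V vs C,Q) = 5
max payoff 6 at {Y}

P3 best: {Y}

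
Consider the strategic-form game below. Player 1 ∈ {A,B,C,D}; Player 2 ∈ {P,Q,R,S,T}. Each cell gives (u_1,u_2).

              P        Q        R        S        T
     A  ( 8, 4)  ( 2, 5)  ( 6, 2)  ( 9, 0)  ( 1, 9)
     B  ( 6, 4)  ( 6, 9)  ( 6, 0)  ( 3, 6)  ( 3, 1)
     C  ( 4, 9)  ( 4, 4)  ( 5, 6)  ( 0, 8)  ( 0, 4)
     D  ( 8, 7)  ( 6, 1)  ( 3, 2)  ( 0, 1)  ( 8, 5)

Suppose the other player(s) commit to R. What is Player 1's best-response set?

u_1(A vs R) = 6
u_1(B vs R) = 6
u_1(C vs R) = 5
u_1(D vs R) = 3
max payoff 6 at {A,B}

BR_1 = {A,B}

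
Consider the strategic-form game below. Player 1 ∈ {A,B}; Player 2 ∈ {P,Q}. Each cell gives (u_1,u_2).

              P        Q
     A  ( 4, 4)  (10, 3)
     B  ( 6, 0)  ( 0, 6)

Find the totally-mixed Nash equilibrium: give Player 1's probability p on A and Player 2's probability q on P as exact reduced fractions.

P1 indiff ⇒ q·4+(1-q)·10 = q·6+(1-q)·0 ⇒ q(-2) = (1-q)(-10) ⇒ q = 5/6
P2 indiff ⇒ p·4+(1-p)·0 = p·3+(1-p)·6 ⇒ p(1) = (1-p)(6) ⇒ p = 6/7

p=6/7, q=5/6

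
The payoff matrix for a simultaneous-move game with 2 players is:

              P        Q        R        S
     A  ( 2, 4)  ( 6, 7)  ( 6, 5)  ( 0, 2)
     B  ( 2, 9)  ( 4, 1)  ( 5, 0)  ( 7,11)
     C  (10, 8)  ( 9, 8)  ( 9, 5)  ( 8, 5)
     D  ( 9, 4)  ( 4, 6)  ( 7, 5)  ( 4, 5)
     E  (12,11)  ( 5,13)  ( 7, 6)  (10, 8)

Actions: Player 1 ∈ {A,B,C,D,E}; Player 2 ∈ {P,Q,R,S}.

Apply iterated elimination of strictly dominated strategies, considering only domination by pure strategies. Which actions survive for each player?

Survivors P1:{C,E} P2:{P,Q}

P1 drop A (C beats it: P:10>2 Q:9>6 R:9>6 S:8>0)
P1 drop B (C beats it: P:10>2 Q:9>4 R:9>5 S:8>7)
P1 drop D (C beats it: P:10>9 Q:9>4 R:9>7 S:8>4)
P2 drop R (P beats it: C:8>5 E:11>6)
P2 drop S (P beats it: C:8>5 E:11>8)
P1→{C,E} P2→{P,Q}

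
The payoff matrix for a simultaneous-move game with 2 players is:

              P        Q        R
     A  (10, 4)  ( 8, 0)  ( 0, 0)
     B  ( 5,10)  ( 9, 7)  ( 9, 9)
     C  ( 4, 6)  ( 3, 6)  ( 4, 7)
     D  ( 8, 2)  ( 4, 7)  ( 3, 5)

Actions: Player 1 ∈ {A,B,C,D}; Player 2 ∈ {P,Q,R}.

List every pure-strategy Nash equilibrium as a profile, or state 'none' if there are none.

(A,P): NE
(A,Q): not NE [P1→B gives 9>8; P2→P gives 4>0]
(A,R): not NE [P1→B gives 9>0; P2→P gives 4>0]
(B,P): not NE [P1→A gives 10>5]
(B,Q): not NE [P2→P gives 10>7]
(B,R): not NE [P2→P gives 10>9]
(C,P): not NE [P1→A gives 10>4; P2→R gives 7>6]
(C,Q): not NE [P1→B gives 9>3; P2→R gives 7>6]
(C,R): not NE [P1→B gives 9>4]
(D,P): not NE [P1→A gives 10>8; P2→Q gives 7>2]
(D,Q): not NE [P1→B gives 9>4]
(D,R): not NE [P1→B gives 9>3; P2→Q gives 7>5]

PSNE = {(A,P)}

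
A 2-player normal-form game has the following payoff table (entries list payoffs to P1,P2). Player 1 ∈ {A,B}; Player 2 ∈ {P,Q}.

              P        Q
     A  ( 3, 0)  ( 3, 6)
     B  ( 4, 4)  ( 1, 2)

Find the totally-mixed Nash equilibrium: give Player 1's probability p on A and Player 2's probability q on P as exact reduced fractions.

(p,q) = (1/4, 2/3)

P1 indiff ⇒ q·3+(1-q)·3 = q·4+(1-q)·1 ⇒ q(-1) = (1-q)(-2) ⇒ q = 2/3
P2 indiff ⇒ p·0+(1-p)·4 = p·6+(1-p)·2 ⇒ p(-6) = (1-p)(-2) ⇒ p = 1/4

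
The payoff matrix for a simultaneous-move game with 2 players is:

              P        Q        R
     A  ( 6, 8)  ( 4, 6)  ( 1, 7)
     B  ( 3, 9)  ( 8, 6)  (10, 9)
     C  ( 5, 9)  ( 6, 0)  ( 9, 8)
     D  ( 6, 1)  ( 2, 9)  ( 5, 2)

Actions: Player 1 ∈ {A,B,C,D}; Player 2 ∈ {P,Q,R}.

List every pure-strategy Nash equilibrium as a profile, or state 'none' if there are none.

PSNE = {(A,P), (B,R)}

(A,P): NE
(A,Q): not NE [P1→B gives 8>4; P2→P gives 8>6]
(A,R): not NE [P1→B gives 10>1; P2→P gives 8>7]
(B,P): not NE [P1→D gives 6>3]
(B,Q): not NE [P2→R gives 9>6]
(B,R): NE
(C,P): not NE [P1→D gives 6>5]
(C,Q): not NE [P1→B gives 8>6; P2→P gives 9>0]
(C,R): not NE [P1→B gives 10>9; P2→P gives 9>8]
(D,P): not NE [P2→Q gives 9>1]
(D,Q): not NE [P1→B gives 8>2]
(D,R): not NE [P1→B gives 10>5; P2→Q gives 9>2]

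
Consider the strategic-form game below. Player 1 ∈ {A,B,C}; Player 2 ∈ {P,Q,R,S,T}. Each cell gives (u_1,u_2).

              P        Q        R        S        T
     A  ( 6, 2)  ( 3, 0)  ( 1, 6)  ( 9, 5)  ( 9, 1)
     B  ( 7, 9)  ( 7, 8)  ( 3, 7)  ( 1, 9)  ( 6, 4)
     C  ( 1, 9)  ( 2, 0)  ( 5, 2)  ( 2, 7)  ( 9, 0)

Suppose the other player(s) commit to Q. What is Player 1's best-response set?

argmax u_1 = {B}

u_1(A vs Q) = 3
u_1(B vs Q) = 7
u_1(C vs Q) = 2
max payoff 7 at {B}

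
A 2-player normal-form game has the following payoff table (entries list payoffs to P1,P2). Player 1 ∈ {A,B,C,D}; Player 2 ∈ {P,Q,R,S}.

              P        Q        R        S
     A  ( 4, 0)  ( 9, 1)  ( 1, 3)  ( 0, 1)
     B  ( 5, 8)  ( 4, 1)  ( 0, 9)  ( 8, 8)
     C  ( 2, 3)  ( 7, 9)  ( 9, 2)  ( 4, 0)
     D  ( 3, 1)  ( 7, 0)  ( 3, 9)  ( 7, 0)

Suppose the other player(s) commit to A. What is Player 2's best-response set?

u_2(P vs A) = 0
u_2(Q vs A) = 1
u_2(R vs A) = 3
u_2(S vs A) = 1
max payoff 3 at {R}

P2 best: {R}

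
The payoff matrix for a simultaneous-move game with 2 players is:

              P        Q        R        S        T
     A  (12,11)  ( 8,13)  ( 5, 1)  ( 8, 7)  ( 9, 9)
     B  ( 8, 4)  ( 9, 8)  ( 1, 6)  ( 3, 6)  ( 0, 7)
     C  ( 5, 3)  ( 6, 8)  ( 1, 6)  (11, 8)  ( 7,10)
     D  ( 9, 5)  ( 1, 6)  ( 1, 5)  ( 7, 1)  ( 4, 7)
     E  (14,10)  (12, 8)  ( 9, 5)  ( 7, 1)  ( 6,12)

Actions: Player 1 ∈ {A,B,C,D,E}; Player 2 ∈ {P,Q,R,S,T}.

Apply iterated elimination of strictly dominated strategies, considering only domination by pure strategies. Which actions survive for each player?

Remaining: P1:{A,E} P2:{P,Q,T}

P1 drop B (E beats it: P:14>8 Q:12>9 R:9>1 S:7>3 T:6>0)
P1 drop D (A beats it: P:12>9 Q:8>1 R:5>1 S:8>7 T:9>4)
P2 drop R (Q beats it: A:13>1 C:8>6 E:8>5)
P2 drop S (T beats it: A:9>7 C:10>8 E:12>1)
P1 drop C (A beats it: P:12>5 Q:8>6 T:9>7)
P1→{A,E} P2→{P,Q,T}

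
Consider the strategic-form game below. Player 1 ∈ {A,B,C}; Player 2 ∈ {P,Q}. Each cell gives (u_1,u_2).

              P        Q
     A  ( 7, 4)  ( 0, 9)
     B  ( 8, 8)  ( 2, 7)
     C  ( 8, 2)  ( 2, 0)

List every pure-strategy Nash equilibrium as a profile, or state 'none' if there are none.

(A,P): not NE [P1→C gives 8>7; P2→Q gives 9>4]
(A,Q): not NE [P1→C gives 2>0]
(B,P): NE
(B,Q): not NE [P2→P gives 8>7]
(C,P): NE
(C,Q): not NE [P2→P gives 2>0]

PSNE = {(B,P), (C,P)}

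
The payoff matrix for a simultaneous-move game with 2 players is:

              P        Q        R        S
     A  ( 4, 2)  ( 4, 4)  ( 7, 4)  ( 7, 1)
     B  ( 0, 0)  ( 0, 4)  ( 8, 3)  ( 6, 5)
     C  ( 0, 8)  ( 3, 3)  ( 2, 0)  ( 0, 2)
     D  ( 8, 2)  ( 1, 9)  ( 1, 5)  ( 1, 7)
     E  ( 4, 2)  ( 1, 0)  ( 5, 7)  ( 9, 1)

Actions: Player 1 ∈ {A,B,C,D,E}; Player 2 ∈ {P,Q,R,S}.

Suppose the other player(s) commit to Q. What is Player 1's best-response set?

P1 best: {A}

u_1(A vs Q) = 4
u_1(B vs Q) = 0
u_1(C vs Q) = 3
u_1(D vs Q) = 1
u_1(E vs Q) = 1
max payoff 4 at {A}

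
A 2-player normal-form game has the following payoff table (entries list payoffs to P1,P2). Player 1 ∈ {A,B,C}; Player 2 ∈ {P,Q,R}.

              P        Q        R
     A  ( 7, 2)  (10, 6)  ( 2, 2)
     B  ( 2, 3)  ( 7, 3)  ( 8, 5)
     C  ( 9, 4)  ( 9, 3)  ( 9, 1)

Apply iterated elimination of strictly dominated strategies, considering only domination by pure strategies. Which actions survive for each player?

Survivors P1:{A,C} P2:{P,Q}

P1 drop B (C beats it: P:9>2 Q:9>7 R:9>8)
P2 drop R (Q beats it: A:6>2 C:3>1)
P1→{A,C} P2→{P,Q}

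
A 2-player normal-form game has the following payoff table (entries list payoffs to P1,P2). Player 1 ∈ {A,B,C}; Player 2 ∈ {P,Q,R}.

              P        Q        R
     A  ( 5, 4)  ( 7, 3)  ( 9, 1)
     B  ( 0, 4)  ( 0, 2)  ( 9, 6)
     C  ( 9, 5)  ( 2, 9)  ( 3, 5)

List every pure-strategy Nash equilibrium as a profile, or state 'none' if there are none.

NE set: (B,R)

(A,P): not NE [P1→C gives 9>5]
(A,Q): not NE [P2→P gives 4>3]
(A,R): not NE [P2→P gives 4>1]
(B,P): not NE [P1→C gives 9>0; P2→R gives 6>4]
(B,Q): not NE [P1→A gives 7>0; P2→R gives 6>2]
(B,R): NE
(C,P): not NE [P2→Q gives 9>5]
(C,Q): not NE [P1→A gives 7>2]
(C,R): not NE [P1→B gives 9>3; P2→Q gives 9>5]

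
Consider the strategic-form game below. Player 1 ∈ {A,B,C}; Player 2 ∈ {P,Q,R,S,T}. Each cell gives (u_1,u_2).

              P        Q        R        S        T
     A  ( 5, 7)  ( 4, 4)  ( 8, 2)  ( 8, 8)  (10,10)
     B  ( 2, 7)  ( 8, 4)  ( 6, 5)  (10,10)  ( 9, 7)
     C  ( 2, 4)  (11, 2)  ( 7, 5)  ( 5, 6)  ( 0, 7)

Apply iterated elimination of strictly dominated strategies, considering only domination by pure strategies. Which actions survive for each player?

P2 drop P (S beats it: A:8>7 B:10>7 C:6>4)
P2 drop Q (S beats it: A:8>4 B:10>4 C:6>2)
P1 drop C (A beats it: R:8>7 S:8>5 T:10>0)
P2 drop R (S beats it: A:8>2 B:10>5)
P1→{A,B} P2→{S,T}

Survivors P1:{A,B} P2:{S,T}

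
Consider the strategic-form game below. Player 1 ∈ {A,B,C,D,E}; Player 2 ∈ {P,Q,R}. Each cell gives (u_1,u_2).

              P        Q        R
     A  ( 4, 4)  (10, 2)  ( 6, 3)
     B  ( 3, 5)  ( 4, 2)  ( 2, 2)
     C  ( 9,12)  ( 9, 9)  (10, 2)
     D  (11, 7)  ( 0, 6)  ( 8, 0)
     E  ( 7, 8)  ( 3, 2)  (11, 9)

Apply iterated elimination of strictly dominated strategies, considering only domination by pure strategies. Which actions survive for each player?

IESDS → P1:{C,D,E} P2:{P,R}

P1 drop B (A beats it: P:4>3 Q:10>4 R:6>2)
P2 drop Q (P beats it: A:4>2 C:12>9 D:7>6 E:8>2)
P1 drop A (C beats it: P:9>4 R:10>6)
P1→{C,D,E} P2→{P,R}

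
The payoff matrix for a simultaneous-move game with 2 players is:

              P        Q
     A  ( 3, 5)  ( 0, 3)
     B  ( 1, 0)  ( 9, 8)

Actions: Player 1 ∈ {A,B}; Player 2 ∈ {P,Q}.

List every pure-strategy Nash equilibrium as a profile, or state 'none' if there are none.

(A,P): NE
(A,Q): not NE [P1→B gives 9>0; P2→P gives 5>3]
(B,P): not NE [P1→A gives 3>1; P2→Q gives 8>0]
(B,Q): NE

PSNE = {(A,P), (B,Q)}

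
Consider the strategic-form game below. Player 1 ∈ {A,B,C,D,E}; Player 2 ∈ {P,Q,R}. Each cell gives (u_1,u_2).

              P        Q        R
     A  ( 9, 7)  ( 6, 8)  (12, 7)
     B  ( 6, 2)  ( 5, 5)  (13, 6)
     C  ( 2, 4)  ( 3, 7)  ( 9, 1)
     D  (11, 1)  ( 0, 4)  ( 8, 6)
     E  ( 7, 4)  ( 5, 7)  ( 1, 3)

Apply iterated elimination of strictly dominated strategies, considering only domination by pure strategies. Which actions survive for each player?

P1 drop C (A beats it: P:9>2 Q:6>3 R:12>9)
P1 drop E (A beats it: P:9>7 Q:6>5 R:12>1)
P2 drop P (Q beats it: A:8>7 B:5>2 D:4>1)
P1 drop D (A beats it: Q:6>0 R:12>8)
P1→{A,B} P2→{Q,R}

Remaining: P1:{A,B} P2:{Q,R}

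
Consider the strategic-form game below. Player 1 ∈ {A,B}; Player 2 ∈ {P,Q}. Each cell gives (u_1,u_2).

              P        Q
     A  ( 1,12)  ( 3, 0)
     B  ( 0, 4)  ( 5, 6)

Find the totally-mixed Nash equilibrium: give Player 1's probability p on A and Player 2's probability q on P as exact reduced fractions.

P1 mixes 1/7 on A; P2 mixes 2/3 on P

P1 indiff ⇒ q·1+(1-q)·3 = q·0+(1-q)·5 ⇒ q(1) = (1-q)(2) ⇒ q = 2/3
P2 indiff ⇒ p·12+(1-p)·4 = p·0+(1-p)·6 ⇒ p(12) = (1-p)(2) ⇒ p = 1/7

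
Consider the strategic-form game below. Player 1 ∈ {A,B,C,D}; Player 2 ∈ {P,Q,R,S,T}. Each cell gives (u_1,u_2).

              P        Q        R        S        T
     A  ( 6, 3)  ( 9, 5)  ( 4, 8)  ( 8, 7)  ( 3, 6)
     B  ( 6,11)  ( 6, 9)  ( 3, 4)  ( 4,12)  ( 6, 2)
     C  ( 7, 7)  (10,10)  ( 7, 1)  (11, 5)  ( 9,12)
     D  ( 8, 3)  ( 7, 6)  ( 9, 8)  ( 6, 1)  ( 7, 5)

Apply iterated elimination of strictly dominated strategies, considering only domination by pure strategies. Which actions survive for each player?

IESDS → P1:{C,D} P2:{Q,R,T}

P1 drop A (C beats it: P:7>6 Q:10>9 R:7>4 S:11>8 T:9>3)
P1 drop B (C beats it: P:7>6 Q:10>6 R:7>3 S:11>4 T:9>6)
P2 drop P (Q beats it: C:10>7 D:6>3)
P2 drop S (Q beats it: C:10>5 D:6>1)
P1→{C,D} P2→{Q,R,T}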